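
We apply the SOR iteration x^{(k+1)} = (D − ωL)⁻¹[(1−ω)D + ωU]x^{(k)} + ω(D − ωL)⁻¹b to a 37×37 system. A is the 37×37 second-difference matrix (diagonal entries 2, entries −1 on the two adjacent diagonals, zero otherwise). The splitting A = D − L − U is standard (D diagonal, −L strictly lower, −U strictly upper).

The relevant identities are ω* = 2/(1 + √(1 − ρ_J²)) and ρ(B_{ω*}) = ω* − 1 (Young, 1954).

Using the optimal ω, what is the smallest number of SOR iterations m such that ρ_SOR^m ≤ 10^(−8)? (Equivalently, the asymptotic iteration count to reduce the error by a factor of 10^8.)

With n=37, ρ(Jacobi) = cos(π/38) = 0.9965845.
√(1 − cos²(π/38)) = sin(π/38) ≈ 0.0825793.
Then 2/(1+√(1−ρ_J²)) = 2/(1+0.0825793); ω* = 2/1.0825793 = 1.8474397.
Hence ρ(B_{ω*}) = 1.8474397 − 1 = 0.8474397.
For 8 digits: m = 8·ln10 / (−ln 0.8474397) = 18.4207/0.165536 = 111.279; round up → m = 112.

m = 112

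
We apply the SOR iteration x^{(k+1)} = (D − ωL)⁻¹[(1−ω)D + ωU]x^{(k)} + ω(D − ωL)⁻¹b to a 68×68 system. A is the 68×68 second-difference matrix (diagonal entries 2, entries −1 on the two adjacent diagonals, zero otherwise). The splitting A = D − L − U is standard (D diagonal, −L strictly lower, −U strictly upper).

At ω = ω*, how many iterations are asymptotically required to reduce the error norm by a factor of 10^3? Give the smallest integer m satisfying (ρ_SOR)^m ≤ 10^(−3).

m = 76

n=68: λ(B_J) = 1 − λ(A)/2 = cos(kπ/69); k=1 gives ρ_J = 0.9989637.
root = sin(π/69) = 0.0455146  (since 1−cos² = sin²).
Young: ω* = 2/(1+√(1−ρ_J²)) = 2/(1+0.0455146) = 2/1.0455146 = 1.9129336.
ρ_SOR = ω* − 1 = 1.9129336 − 1 = 0.9129336.
Need (0.9129336)^m ≤ 10^(−3): m ≥ 3·ln10/|ln 0.9129336| = 6.90776/0.0910921 = 75.833 ⇒ m = 76.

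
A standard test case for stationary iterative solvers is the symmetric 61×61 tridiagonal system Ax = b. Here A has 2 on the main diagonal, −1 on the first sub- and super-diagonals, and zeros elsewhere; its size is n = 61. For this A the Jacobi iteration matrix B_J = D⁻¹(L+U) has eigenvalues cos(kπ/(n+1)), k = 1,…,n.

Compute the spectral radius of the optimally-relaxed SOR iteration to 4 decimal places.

With n=61, ρ(Jacobi) = cos(π/62) = 0.9987.
root = sin(π/62) = 0.05065  (since 1−cos² = sin²).
Then 2/(1+√(1−ρ_J²)) = 2/(1+0.05065); ω* = 2/1.05065 = 1.9036.
[ρ_SOR] ω* − 1 = 0.9036.

ρ_SOR = 0.9036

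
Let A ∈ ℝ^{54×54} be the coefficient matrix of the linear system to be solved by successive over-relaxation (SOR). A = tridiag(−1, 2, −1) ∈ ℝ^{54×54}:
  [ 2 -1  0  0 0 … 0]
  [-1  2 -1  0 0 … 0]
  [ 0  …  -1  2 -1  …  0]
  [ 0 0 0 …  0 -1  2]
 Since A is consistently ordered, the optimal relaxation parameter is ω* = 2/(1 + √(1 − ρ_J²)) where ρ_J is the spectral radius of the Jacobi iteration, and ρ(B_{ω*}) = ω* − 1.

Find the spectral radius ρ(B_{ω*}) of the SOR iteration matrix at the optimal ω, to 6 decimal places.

½·tridiag(1,0,1) at n=54: λ_k = cos(kπ/55); max |λ| at k=1 ⇒ ρ_J = cos(π/55) ≈ 0.998369.
√(1−ρ_J²) simplifies to sin(π/55) = 0.0570888.
ω* = 2/(1+0.0570888) = 1.891989
and ρ(B_{ω*}) = 1.891989 − 1 = 0.891989.

ρ_SOR = 0.891989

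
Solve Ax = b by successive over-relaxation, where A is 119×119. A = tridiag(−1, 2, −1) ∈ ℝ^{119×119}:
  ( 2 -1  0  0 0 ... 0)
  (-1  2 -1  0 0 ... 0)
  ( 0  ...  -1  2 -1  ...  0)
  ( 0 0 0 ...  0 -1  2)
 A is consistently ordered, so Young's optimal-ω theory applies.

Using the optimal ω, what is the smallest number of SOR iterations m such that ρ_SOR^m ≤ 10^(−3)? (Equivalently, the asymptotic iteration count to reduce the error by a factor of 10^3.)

[ρ_J] n=119: ρ(B_J) = cos(π/(n+1)) = cos(π/120) = 0.9996573.
√(1−ρ_J²) = |sin(π/120)| = 0.0261769
ω* = 2/(1+0.0261769) = 1.9489817
ρ_SOR = ω* − 1 ≈ 0.9489817.
m ≥ 3·ln10 / (−ln 0.9489817) = 131.914; smallest integer m = 132.

m = 132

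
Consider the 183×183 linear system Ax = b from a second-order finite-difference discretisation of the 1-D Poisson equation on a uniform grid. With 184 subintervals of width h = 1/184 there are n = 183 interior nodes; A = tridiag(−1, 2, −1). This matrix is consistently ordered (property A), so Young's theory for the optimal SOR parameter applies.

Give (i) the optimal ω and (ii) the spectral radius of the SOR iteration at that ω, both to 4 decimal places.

ω* = 1.9664, ρ_SOR = 0.9664

n=183: λ(B_J) = 1 − λ(A)/2 = cos(kπ/184); k=1 gives ρ_J = 0.9999.
1 − cos²(π/184) = sin²(π/184) ⇒ √(1−ρ_J²) = sin(π/184) = 0.01707.
ω* = 2 / (1 + 0.01707) = 2 / 1.01707 ≈ 1.9664.
and ρ(B_{ω*}) = 1.9664 − 1 = 0.9664.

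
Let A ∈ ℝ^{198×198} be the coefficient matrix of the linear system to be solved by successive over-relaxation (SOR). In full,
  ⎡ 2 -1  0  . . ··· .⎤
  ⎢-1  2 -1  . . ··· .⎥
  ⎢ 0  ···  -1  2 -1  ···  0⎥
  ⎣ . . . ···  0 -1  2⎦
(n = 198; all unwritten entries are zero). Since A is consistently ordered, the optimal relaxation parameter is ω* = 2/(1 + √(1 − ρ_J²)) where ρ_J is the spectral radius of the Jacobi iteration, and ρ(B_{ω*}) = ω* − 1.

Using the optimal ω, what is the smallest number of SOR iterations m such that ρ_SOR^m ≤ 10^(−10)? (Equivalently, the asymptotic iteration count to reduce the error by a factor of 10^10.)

n=198: λ(B_J) = 1 − λ(A)/2 = cos(kπ/199); k=1 gives ρ_J = 0.9998754.
√(1 − cos²(π/199)) = sin(π/199) ≈ 0.0157862.
ω* = 2/(1 + 0.0157862) = 2/1.0157862 = 1.9689183.
ρ(B_{ω*}) = ω*−1 = 0.9689183
(0.9689183)^m ≤ 10^{−10}  ⇒  m·ln(0.9689183) ≤ −10·ln10  ⇒  m ≥ 729.245  ⇒  m = 730

m = 730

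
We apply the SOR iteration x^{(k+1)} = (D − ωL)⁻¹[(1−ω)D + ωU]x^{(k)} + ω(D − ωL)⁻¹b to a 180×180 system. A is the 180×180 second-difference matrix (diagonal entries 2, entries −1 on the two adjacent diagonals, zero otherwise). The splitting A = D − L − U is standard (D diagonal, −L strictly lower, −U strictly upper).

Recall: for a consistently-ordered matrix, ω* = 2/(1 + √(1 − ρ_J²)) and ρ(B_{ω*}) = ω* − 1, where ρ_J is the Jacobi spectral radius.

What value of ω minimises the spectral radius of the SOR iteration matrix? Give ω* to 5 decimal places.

ω* = 1.96588

n=180: λ(B_J) = 1 − λ(A)/2 = cos(kπ/181); k=1 gives ρ_J = 0.99985.
√(1 − cos²(π/181)) = sin(π/181) ≈ 0.017356.
Then 2/(1+√(1−ρ_J²)) = 2/(1+0.017356); ω* = 2/1.017356 = 1.96588.
ρ_SOR = ω* − 1 = 1.96588 − 1 = 0.96588.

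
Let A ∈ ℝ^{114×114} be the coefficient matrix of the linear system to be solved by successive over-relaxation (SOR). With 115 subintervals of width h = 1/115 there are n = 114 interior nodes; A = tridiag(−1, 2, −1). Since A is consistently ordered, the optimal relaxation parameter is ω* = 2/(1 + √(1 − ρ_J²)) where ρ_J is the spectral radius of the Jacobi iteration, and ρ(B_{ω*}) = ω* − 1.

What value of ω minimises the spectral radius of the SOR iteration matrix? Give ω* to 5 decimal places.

ω* = 1.94682

B_J for the 114×114 system has eigenvalues cos(kπ/115); ρ_J = cos(π/115) = 0.99963.
√(1−ρ_J²) simplifies to sin(π/115) = 0.027315.
Then 2/(1+√(1−ρ_J²)) = 2/(1+0.027315); ω* = 2/1.027315 = 1.94682.
ρ_SOR = ω* − 1 ≈ 0.94682.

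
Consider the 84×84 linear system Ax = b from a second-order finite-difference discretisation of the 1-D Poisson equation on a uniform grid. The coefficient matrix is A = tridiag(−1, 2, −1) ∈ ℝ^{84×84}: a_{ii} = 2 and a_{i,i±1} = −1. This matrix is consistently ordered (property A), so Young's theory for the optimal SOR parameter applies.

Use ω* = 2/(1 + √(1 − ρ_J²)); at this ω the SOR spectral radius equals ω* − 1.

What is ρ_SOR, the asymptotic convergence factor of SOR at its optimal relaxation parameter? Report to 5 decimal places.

ρ_SOR = 0.92873

[ρ_J] n=84: ρ(B_J) = cos(π/(n+1)) = cos(π/85) = 0.99932.
1 − cos²(π/85) = sin²(π/85) ⇒ √(1−ρ_J²) = sin(π/85) = 0.036951.
[ω*] 2 ÷ (1 + 0.036951) = 2 ÷ 1.036951 = 1.92873.
At ω = 1.92873 every |λ(B_ω)| = ω−1, so ρ_SOR = 0.92873.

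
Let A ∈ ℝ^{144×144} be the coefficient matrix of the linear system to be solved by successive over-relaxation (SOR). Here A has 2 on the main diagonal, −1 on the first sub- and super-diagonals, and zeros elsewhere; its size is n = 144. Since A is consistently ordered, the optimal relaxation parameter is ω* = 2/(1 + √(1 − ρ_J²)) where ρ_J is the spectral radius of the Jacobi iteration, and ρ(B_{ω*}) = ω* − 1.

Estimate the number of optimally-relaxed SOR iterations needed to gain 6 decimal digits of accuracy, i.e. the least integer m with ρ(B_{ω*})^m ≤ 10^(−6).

n=144: λ(B_J) = 1 − λ(A)/2 = cos(kπ/145); k=1 gives ρ_J = 0.9997653.
√(1−ρ_J²) simplifies to sin(π/145) = 0.0216645.
So ω* = 2/1.0216645 = 1.9575898 (Young).
ρ(B_{ω*}) = ω*−1 = 0.9575898
6·ln10 = 13.8155; −ln(0.9575898) = 0.0433358; m = ⌈13.8155/0.0433358⌉ = ⌈318.801⌉ = 319.

m = 319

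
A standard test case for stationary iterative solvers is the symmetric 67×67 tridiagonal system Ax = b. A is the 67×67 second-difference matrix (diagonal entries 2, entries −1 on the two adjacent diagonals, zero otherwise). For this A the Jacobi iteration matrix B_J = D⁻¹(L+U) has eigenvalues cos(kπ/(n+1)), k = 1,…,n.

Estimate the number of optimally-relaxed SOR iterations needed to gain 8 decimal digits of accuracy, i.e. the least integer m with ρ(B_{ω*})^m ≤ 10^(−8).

[ρ_J] n=67: ρ(B_J) = cos(π/(n+1)) = cos(π/68) = 0.9989330.
√(1−ρ_J²) = |sin(π/68)| = 0.0461835
[ω*] 2 ÷ (1 + 0.0461835) = 2 ÷ 1.0461835 = 1.9117105.
and ρ(B_{ω*}) = 1.9117105 − 1 = 0.9117105.
(0.9117105)^m ≤ 10^{−8}  ⇒  m·ln(0.9117105) ≤ −8·ln10  ⇒  m ≥ 199.287  ⇒  m = 200

m = 200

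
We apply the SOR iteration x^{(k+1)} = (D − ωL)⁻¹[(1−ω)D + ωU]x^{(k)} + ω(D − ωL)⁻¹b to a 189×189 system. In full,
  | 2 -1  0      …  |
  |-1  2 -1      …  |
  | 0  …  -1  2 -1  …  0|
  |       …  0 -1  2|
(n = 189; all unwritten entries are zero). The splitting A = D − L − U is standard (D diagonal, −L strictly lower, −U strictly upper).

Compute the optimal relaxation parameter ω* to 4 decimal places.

ρ_J = max_k |cos(kπ/190)| = cos(π/190) = 0.9999
√(1 − cos²(π/190)) = sin(π/190) ≈ 0.01653.
[ω*] 2 ÷ (1 + 0.01653) = 2 ÷ 1.01653 = 1.9675.
ρ_SOR = ω* − 1 = 1.9675 − 1 = 0.9675.

ω* = 1.9675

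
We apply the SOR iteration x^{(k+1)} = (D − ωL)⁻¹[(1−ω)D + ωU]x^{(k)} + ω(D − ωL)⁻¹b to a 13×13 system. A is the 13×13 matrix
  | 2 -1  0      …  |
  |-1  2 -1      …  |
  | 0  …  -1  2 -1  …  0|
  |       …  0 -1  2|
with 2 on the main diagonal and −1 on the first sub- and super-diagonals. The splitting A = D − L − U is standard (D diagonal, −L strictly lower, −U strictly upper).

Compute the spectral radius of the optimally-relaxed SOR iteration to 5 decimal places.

ρ_SOR = 0.63596

½·tridiag(1,0,1) at n=13: λ_k = cos(kπ/14); max |λ| at k=1 ⇒ ρ_J = cos(π/14) ≈ 0.97493.
√(1−ρ_J²) simplifies to sin(π/14) = 0.222521.
Then 2/(1+√(1−ρ_J²)) = 2/(1+0.222521); ω* = 2/1.222521 = 1.63596.
[ρ_SOR] ω* − 1 = 0.63596.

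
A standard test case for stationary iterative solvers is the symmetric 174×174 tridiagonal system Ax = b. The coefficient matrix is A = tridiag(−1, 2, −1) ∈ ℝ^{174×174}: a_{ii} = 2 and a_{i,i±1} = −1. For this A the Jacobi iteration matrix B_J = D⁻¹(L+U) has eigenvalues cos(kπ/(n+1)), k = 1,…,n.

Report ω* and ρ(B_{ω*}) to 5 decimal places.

ρ_J = max_k |cos(kπ/175)| = cos(π/175) = 0.99984
root = sin(π/175) = 0.017951  (since 1−cos² = sin²).
[ω*] 2 ÷ (1 + 0.017951) = 2 ÷ 1.017951 = 1.96473.
ρ(B_{ω*}) = ω*−1 = 0.96473

ω* = 1.96473, ρ_SOR = 0.96473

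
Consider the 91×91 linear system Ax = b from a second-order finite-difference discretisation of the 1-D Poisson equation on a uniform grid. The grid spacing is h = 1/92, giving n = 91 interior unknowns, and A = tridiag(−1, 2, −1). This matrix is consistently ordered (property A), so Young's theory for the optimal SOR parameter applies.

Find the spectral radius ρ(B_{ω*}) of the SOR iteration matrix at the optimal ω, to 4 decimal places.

ρ_SOR = 0.9340

[ρ_J] n=91: ρ(B_J) = cos(π/(n+1)) = cos(π/92) = 0.9994.
root = sin(π/92) = 0.03414  (since 1−cos² = sin²).
So ω* = 2/1.03414 = 1.9340 (Young).
At ω = 1.9340 every |λ(B_ω)| = ω−1, so ρ_SOR = 0.9340.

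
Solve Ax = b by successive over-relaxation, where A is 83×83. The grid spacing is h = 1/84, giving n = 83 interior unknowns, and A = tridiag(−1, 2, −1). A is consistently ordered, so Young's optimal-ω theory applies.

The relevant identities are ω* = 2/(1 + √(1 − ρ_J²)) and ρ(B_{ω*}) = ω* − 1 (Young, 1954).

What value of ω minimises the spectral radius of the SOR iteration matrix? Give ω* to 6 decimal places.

B_J for the 83×83 system has eigenvalues cos(kπ/84); ρ_J = cos(π/84) = 0.999301.
√(1 − cos²(π/84)) = sin(π/84) ≈ 0.0373912.
ω* = 2/(1+0.0373912) = 1.927913
ρ_SOR = ω* − 1 ≈ 0.927913.

ω* = 1.927913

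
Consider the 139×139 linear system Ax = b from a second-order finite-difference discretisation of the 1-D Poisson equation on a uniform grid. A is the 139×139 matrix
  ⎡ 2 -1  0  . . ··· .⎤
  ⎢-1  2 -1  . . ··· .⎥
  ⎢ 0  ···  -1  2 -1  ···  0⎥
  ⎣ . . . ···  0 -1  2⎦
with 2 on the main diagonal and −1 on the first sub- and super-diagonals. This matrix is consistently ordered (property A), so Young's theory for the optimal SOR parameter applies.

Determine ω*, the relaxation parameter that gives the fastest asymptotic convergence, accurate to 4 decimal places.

ω* = 1.9561

½·tridiag(1,0,1) at n=139: λ_k = cos(kπ/140); max |λ| at k=1 ⇒ ρ_J = cos(π/140) ≈ 0.9997.
1 − cos²(π/140) = sin²(π/140) ⇒ √(1−ρ_J²) = sin(π/140) = 0.02244.
Young: ω* = 2/(1+√(1−ρ_J²)) = 2/(1+0.02244) = 2/1.02244 = 1.9561.
ρ(B_{ω*}) = ω*−1 = 0.9561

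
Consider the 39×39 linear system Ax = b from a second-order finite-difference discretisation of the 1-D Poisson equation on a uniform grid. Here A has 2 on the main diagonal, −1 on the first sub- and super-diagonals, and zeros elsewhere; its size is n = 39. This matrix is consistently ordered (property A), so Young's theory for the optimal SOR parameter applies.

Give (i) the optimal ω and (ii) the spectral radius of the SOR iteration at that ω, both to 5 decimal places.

With n=39, ρ(Jacobi) = cos(π/40) = 0.99692.
1 − cos²(π/40) = sin²(π/40) ⇒ √(1−ρ_J²) = sin(π/40) = 0.078459.
[ω*] 2 ÷ (1 + 0.078459) = 2 ÷ 1.078459 = 1.85450.
Hence ρ(B_{ω*}) = 1.85450 − 1 = 0.85450.

ω* = 1.85450, ρ_SOR = 0.85450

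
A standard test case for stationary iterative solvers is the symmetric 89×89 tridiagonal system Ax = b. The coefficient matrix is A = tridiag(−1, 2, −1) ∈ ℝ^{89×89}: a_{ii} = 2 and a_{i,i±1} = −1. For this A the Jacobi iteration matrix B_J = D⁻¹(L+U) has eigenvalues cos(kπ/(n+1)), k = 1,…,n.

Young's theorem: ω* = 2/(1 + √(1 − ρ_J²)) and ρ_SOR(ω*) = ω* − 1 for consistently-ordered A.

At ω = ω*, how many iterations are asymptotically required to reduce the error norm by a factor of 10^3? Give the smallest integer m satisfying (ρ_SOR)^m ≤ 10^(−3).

m = 99

½·tridiag(1,0,1) at n=89: λ_k = cos(kπ/90); max |λ| at k=1 ⇒ ρ_J = cos(π/90) ≈ 0.9993908.
root = sin(π/90) = 0.0348995  (since 1−cos² = sin²).
ω* = 2/(1+0.0348995) = 1.9325548
and ρ(B_{ω*}) = 1.9325548 − 1 = 0.9325548.
Need (0.9325548)^m ≤ 10^(−3): m ≥ 3·ln10/|ln 0.9325548| = 6.90776/0.0698274 = 98.926 ⇒ m = 99.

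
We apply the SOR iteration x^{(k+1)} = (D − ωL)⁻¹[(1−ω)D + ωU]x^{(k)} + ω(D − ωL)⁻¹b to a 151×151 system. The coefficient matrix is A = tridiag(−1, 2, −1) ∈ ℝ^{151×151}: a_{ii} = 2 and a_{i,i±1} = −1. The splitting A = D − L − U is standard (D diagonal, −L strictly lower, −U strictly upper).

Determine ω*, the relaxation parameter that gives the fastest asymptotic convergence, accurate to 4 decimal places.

B_J for the 151×151 system has eigenvalues cos(kπ/152); ρ_J = cos(π/152) = 0.9998.
root = sin(π/152) = 0.02067  (since 1−cos² = sin²).
Then 2/(1+√(1−ρ_J²)) = 2/(1+0.02067); ω* = 2/1.02067 = 1.9595.
Hence ρ(B_{ω*}) = 1.9595 − 1 = 0.9595.

ω* = 1.9595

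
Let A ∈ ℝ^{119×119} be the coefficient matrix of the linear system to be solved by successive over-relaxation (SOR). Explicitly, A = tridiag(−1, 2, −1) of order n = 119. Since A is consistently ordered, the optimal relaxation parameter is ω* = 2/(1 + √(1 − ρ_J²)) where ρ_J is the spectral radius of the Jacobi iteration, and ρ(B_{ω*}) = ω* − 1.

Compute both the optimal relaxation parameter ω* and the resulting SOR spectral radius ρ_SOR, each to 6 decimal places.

½·tridiag(1,0,1) at n=119: λ_k = cos(kπ/120); max |λ| at k=1 ⇒ ρ_J = cos(π/120) ≈ 0.999657.
√(1−ρ_J²) simplifies to sin(π/120) = 0.0261769.
Then 2/(1+√(1−ρ_J²)) = 2/(1+0.0261769); ω* = 2/1.0261769 = 1.948982.
[ρ_SOR] ω* − 1 = 0.948982.

ω* = 1.948982, ρ_SOR = 0.948982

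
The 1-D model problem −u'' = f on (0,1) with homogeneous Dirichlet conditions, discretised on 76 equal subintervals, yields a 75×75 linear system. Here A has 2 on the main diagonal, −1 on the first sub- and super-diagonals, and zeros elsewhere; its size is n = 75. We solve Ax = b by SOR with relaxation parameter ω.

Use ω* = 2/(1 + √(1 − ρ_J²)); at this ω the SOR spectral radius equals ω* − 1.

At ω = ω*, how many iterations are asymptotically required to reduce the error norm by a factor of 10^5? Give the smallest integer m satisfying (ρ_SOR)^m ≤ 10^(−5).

B_J for the 75×75 system has eigenvalues cos(kπ/76); ρ_J = cos(π/76) = 0.9991458.
root = sin(π/76) = 0.0413250  (since 1−cos² = sin²).
Young: ω* = 2/(1+√(1−ρ_J²)) = 2/(1+0.0413250) = 2/1.0413250 = 1.9206300.
At ω = 1.9206300 every |λ(B_ω)| = ω−1, so ρ_SOR = 0.9206300.
m ≥ 5·ln10 / (−ln 0.9206300) = 139.218; smallest integer m = 140.

m = 140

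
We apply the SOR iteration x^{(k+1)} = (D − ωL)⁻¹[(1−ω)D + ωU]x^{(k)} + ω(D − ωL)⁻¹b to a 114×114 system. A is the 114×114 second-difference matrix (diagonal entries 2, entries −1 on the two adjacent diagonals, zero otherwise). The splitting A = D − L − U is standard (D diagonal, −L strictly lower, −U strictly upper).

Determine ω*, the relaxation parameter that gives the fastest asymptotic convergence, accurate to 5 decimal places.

[ρ_J] n=114: ρ(B_J) = cos(π/(n+1)) = cos(π/115) = 0.99963.
root = sin(π/115) = 0.027315  (since 1−cos² = sin²).
So ω* = 2/1.027315 = 1.94682 (Young).
At ω = 1.94682 every |λ(B_ω)| = ω−1, so ρ_SOR = 0.94682.

ω* = 1.94682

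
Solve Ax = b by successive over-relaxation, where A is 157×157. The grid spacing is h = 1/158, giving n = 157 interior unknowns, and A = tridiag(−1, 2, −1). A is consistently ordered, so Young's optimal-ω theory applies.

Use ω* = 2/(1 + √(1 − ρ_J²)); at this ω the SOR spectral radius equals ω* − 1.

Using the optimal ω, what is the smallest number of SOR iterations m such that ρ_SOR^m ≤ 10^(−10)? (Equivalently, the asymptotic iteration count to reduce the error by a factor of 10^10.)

m = 579

spectrum of D⁻¹(L+U) = {cos(kπ/158) : 1≤k≤157}; ρ_J = cos(π/158) = 0.9998023.
1 − cos²(π/158) = sin²(π/158) ⇒ √(1−ρ_J²) = sin(π/158) = 0.0198822.
Young: ω* = 2/(1+√(1−ρ_J²)) = 2/(1+0.0198822) = 2/1.0198822 = 1.9610108.
ρ_SOR = ω* − 1 = 1.9610108 − 1 = 0.9610108.
(0.9610108)^m ≤ 10^{−10}  ⇒  m·ln(0.9610108) ≤ −10·ln10  ⇒  m ≥ 578.982  ⇒  m = 579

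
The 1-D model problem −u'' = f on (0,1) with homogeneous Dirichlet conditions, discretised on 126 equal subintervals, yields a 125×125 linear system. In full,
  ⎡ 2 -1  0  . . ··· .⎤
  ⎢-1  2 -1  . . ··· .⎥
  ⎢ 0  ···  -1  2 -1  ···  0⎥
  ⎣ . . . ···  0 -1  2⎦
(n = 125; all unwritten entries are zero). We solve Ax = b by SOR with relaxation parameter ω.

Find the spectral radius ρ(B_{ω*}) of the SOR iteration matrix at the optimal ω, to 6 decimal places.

½·tridiag(1,0,1) at n=125: λ_k = cos(kπ/126); max |λ| at k=1 ⇒ ρ_J = cos(π/126) ≈ 0.999689.
root = sin(π/126) = 0.0249307  (since 1−cos² = sin²).
ω* = 2/(1 + 0.0249307) = 2/1.0249307 = 1.951351.
and ρ(B_{ω*}) = 1.951351 − 1 = 0.951351.

ρ_SOR = 0.951351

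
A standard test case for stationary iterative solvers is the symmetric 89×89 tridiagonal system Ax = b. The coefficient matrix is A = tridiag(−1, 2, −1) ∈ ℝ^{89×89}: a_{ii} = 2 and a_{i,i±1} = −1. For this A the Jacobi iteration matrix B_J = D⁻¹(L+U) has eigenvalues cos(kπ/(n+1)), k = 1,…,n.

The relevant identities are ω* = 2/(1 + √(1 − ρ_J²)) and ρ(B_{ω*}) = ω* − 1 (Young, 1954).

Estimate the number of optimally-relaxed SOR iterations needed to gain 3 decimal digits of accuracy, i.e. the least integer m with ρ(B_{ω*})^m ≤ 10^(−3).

m = 99

spectrum of D⁻¹(L+U) = {cos(kπ/90) : 1≤k≤89}; ρ_J = cos(π/90) = 0.9993908.
√(1−ρ_J²) simplifies to sin(π/90) = 0.0348995.
[ω*] 2 ÷ (1 + 0.0348995) = 2 ÷ 1.0348995 = 1.9325548.
and ρ(B_{ω*}) = 1.9325548 − 1 = 0.9325548.
ρ_SOR^m ≤ 10^(−3) ⇔ m ≥ 3·ln10/(−ln 0.9325548) = 6.90776/0.0698274 = 98.926; m = ⌈98.926⌉ = 99.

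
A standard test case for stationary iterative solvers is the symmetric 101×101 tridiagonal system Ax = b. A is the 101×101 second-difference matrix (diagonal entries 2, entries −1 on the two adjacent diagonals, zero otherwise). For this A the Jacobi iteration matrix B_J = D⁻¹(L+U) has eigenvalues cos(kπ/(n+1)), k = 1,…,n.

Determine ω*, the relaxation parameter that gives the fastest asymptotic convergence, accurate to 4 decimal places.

[ρ_J] n=101: ρ(B_J) = cos(π/(n+1)) = cos(π/102) = 0.9995.
root = sin(π/102) = 0.03080  (since 1−cos² = sin²).
ω* = 2/(1 + 0.03080) = 2/1.03080 = 1.9402.
and ρ(B_{ω*}) = 1.9402 − 1 = 0.9402.

ω* = 1.9402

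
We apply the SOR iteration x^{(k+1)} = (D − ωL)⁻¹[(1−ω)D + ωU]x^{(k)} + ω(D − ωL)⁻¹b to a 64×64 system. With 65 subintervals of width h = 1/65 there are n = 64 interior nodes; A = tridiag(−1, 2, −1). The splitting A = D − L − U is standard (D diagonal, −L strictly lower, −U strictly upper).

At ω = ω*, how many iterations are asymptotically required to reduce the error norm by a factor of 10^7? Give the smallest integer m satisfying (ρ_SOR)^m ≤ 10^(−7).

With n=64, ρ(Jacobi) = cos(π/65) = 0.9988322.
√(1−ρ_J²) = |sin(π/65)| = 0.0483134
ω* = 2/(1+0.0483134) = 1.9078264
ρ_SOR = ω* − 1 = 1.9078264 − 1 = 0.9078264.
m ≥ 7·ln10 / (−ln 0.9078264) = 166.678; smallest integer m = 167.

m = 167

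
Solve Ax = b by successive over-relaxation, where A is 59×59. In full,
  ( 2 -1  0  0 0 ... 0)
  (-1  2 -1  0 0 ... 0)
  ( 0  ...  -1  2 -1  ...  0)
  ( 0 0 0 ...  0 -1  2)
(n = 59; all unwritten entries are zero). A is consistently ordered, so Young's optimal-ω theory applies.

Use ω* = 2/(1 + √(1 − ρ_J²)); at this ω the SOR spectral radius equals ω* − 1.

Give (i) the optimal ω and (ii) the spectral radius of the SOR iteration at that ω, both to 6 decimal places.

ρ_J = max_k |cos(kπ/60)| = cos(π/60) = 0.998630
1 − cos²(π/60) = sin²(π/60) ⇒ √(1−ρ_J²) = sin(π/60) = 0.0523360.
ω* = 2/(1 + 0.0523360) = 2/1.0523360 = 1.900534.
ρ(B_{ω*}) = ω*−1 = 0.900534

ω* = 1.900534, ρ_SOR = 0.900534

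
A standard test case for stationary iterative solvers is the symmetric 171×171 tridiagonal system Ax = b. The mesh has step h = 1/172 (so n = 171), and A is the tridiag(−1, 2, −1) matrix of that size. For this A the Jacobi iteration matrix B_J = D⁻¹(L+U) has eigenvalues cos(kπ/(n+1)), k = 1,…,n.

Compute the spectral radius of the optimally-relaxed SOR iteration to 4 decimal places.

With n=171, ρ(Jacobi) = cos(π/172) = 0.9998.
√(1−ρ_J²) simplifies to sin(π/172) = 0.01826.
Young: ω* = 2/(1+√(1−ρ_J²)) = 2/(1+0.01826) = 2/1.01826 = 1.9641.
ρ_SOR = ω* − 1 = 1.9641 − 1 = 0.9641.

ρ_SOR = 0.9641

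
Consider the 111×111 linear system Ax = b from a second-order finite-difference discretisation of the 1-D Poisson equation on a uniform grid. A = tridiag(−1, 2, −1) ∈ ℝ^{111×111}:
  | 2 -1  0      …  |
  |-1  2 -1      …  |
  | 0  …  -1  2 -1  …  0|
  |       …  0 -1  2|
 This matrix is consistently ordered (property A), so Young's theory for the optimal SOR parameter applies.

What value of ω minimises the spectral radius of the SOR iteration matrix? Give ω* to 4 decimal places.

½·tridiag(1,0,1) at n=111: λ_k = cos(kπ/112); max |λ| at k=1 ⇒ ρ_J = cos(π/112) ≈ 0.9996.
1 − cos²(π/112) = sin²(π/112) ⇒ √(1−ρ_J²) = sin(π/112) = 0.02805.
So ω* = 2/1.02805 = 1.9454 (Young).
ρ_SOR = ω* − 1 ≈ 0.9454.

ω* = 1.9454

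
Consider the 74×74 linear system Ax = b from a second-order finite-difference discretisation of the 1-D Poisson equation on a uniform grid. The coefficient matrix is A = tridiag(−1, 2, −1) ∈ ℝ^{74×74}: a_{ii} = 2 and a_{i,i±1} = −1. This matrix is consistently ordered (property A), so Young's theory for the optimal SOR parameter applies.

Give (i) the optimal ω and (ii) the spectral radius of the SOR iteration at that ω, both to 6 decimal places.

[ρ_J] n=74: ρ(B_J) = cos(π/(n+1)) = cos(π/75) = 0.999123.
√(1−ρ_J²) simplifies to sin(π/75) = 0.0418757.
ω* = 2/(1+0.0418757) = 1.919615
At ω = 1.919615 every |λ(B_ω)| = ω−1, so ρ_SOR = 0.919615.

ω* = 1.919615, ρ_SOR = 0.919615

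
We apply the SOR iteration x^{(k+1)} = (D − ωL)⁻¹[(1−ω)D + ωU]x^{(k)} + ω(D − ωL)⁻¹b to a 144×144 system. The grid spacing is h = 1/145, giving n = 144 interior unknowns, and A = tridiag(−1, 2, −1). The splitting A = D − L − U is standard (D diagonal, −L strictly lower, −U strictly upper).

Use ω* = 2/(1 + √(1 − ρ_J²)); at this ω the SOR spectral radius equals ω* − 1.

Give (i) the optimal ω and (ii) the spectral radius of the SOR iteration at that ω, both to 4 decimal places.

B_J for the 144×144 system has eigenvalues cos(kπ/145); ρ_J = cos(π/145) = 0.9998.
1 − cos²(π/145) = sin²(π/145) ⇒ √(1−ρ_J²) = sin(π/145) = 0.02166.
ω* = 2/(1+0.02166) = 1.9576
ρ_SOR = ω* − 1 = 1.9576 − 1 = 0.9576.

ω* = 1.9576, ρ_SOR = 0.9576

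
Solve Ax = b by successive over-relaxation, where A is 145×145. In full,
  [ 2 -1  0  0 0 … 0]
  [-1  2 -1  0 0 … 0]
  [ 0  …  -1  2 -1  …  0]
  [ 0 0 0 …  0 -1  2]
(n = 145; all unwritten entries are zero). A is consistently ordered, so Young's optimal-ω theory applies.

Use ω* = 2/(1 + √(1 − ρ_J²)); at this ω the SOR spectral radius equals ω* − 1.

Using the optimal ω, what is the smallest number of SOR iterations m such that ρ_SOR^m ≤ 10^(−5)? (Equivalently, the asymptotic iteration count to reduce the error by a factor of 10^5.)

m = 268

B_J for the 145×145 system has eigenvalues cos(kπ/146); ρ_J = cos(π/146) = 0.9997685.
√(1 − cos²(π/146)) = sin(π/146) ≈ 0.0215161.
So ω* = 2/1.0215161 = 1.9578742 (Young).
At ω = 1.9578742 every |λ(B_ω)| = ω−1, so ρ_SOR = 0.9578742.
5·ln10 = 11.5129; −ln(0.9578742) = 0.0430388; m = ⌈11.5129/0.0430388⌉ = ⌈267.500⌉ = 268.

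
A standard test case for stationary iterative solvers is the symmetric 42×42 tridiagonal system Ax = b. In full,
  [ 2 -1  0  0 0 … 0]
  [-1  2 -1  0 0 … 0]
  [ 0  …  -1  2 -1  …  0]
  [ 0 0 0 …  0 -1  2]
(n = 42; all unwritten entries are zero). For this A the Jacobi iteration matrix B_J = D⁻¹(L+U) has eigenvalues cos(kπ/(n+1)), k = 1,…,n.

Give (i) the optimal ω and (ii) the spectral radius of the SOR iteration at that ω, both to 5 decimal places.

ω* = 1.86394, ρ_SOR = 0.86394

ρ_J = max_k |cos(kπ/43)| = cos(π/43) = 0.99733
√(1−ρ_J²) = |sin(π/43)| = 0.072995
Young: ω* = 2/(1+√(1−ρ_J²)) = 2/(1+0.072995) = 2/1.072995 = 1.86394.
and ρ(B_{ω*}) = 1.86394 − 1 = 0.86394.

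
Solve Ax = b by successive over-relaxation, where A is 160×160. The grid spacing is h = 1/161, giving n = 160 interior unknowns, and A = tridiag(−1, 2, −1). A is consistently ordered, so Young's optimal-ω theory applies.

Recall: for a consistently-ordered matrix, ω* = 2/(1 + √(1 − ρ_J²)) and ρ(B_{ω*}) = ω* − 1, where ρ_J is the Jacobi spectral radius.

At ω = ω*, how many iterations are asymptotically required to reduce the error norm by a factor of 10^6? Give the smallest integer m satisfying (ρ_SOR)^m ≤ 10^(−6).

ρ_J = max_k |cos(kπ/161)| = cos(π/161) = 0.9998096
√(1−ρ_J²) = |sin(π/161)| = 0.0195118
ω* = 2/(1 + 0.0195118) = 2/1.0195118 = 1.9617232.
ρ_SOR = ω* − 1 ≈ 0.9617232.
For 6 digits: m = 6·ln10 / (−ln 0.9617232) = 13.8155/0.0390286 = 353.984; round up → m = 354.

m = 354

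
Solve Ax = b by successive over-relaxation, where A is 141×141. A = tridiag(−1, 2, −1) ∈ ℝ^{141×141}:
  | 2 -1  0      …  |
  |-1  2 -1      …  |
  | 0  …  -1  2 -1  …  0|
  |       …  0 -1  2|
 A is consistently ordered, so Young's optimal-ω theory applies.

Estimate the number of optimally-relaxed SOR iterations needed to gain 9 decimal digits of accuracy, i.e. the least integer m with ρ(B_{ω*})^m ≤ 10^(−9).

B_J for the 141×141 system has eigenvalues cos(kπ/142); ρ_J = cos(π/142) = 0.9997553.
√(1−ρ_J²) simplifies to sin(π/142) = 0.0221221.
[ω*] 2 ÷ (1 + 0.0221221) = 2 ÷ 1.0221221 = 1.9567134.
ρ_SOR = ω* − 1 ≈ 0.9567134.
m ≥ 9·ln10 / (−ln 0.9567134) = 468.308; smallest integer m = 469.

m = 469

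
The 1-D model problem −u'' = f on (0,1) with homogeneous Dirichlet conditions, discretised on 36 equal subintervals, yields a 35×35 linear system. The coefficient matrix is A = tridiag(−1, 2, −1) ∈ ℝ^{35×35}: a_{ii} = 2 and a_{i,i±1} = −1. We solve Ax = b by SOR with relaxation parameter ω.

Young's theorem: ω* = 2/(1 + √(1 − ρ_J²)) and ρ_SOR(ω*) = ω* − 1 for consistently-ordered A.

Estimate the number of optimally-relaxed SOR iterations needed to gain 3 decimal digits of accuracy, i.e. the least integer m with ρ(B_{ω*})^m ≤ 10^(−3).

m = 40

spectrum of D⁻¹(L+U) = {cos(kπ/36) : 1≤k≤35}; ρ_J = cos(π/36) = 0.9961947.
√(1−ρ_J²) simplifies to sin(π/36) = 0.0871557.
ω* = 2 / (1 + 0.0871557) = 2 / 1.0871557 ≈ 1.8396629.
ρ_SOR = ω* − 1 ≈ 0.8396629.
m ≥ 3·ln10 / (−ln 0.8396629) = 39.528; smallest integer m = 40.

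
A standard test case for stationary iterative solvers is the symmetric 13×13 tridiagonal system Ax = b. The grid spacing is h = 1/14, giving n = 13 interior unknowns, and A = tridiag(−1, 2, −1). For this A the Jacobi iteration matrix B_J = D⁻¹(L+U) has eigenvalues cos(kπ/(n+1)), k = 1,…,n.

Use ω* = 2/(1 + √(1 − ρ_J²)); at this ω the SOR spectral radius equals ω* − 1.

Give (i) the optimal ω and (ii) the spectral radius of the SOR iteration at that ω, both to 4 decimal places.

ω* = 1.6360, ρ_SOR = 0.6360

ρ_J = max_k |cos(kπ/14)| = cos(π/14) = 0.9749
1 − cos²(π/14) = sin²(π/14) ⇒ √(1−ρ_J²) = sin(π/14) = 0.22252.
ω* = 2 / (1 + 0.22252) = 2 / 1.22252 ≈ 1.6360.
[ρ_SOR] ω* − 1 = 0.6360.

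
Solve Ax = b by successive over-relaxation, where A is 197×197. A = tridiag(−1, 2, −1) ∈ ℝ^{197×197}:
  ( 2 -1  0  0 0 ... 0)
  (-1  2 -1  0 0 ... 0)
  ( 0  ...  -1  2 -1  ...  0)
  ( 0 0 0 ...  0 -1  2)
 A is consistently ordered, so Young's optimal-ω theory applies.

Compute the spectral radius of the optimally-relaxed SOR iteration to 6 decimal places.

B_J for the 197×197 system has eigenvalues cos(kπ/198); ρ_J = cos(π/198) = 0.999874.
root = sin(π/198) = 0.0158660  (since 1−cos² = sin²).
Then 2/(1+√(1−ρ_J²)) = 2/(1+0.0158660); ω* = 2/1.0158660 = 1.968764.
Hence ρ(B_{ω*}) = 1.968764 − 1 = 0.968764.

ρ_SOR = 0.968764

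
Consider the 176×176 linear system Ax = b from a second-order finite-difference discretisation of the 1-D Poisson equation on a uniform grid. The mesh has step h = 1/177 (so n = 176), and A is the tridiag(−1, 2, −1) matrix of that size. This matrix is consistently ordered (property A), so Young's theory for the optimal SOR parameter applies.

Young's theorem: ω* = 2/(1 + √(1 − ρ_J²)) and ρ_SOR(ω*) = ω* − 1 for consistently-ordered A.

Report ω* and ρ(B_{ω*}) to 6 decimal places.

ω* = 1.965123, ρ_SOR = 0.965123

spectrum of D⁻¹(L+U) = {cos(kπ/177) : 1≤k≤176}; ρ_J = cos(π/177) = 0.999842.
root = sin(π/177) = 0.0177482  (since 1−cos² = sin²).
Young: ω* = 2/(1+√(1−ρ_J²)) = 2/(1+0.0177482) = 2/1.0177482 = 1.965123.
[ρ_SOR] ω* − 1 = 0.965123.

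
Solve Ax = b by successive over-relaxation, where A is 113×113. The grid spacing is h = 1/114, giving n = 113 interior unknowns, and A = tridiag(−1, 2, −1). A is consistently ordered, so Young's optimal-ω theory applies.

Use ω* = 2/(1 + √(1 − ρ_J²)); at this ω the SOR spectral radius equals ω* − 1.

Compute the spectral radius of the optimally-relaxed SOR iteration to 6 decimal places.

ρ_SOR = 0.946369

½·tridiag(1,0,1) at n=113: λ_k = cos(kπ/114); max |λ| at k=1 ⇒ ρ_J = cos(π/114) ≈ 0.999620.
root = sin(π/114) = 0.0275543  (since 1−cos² = sin²).
[ω*] 2 ÷ (1 + 0.0275543) = 2 ÷ 1.0275543 = 1.946369.
ρ_SOR = ω* − 1 ≈ 0.946369.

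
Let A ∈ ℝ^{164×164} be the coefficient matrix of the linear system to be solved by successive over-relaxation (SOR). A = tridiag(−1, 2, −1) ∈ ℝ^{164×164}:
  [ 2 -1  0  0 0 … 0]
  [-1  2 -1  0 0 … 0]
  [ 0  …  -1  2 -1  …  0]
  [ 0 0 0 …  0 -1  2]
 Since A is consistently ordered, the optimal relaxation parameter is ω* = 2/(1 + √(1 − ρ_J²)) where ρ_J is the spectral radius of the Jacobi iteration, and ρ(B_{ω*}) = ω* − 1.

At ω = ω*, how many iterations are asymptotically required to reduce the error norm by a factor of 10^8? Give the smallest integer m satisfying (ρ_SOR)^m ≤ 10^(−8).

spectrum of D⁻¹(L+U) = {cos(kπ/165) : 1≤k≤164}; ρ_J = cos(π/165) = 0.9998187.
root = sin(π/165) = 0.0190388  (since 1−cos² = sin²).
So ω* = 2/1.0190388 = 1.9626338 (Young).
ρ(B_{ω*}) = ω*−1 = 0.9626338
m ≥ 8·ln10 / (−ln 0.9626338) = 483.709; smallest integer m = 484.

m = 484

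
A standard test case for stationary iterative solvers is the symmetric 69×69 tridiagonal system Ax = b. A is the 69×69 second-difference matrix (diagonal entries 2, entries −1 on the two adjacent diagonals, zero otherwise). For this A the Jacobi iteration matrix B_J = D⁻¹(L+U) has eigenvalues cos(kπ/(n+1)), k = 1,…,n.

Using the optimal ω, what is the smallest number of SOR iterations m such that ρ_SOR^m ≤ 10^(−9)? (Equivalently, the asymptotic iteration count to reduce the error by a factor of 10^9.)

½·tridiag(1,0,1) at n=69: λ_k = cos(kπ/70); max |λ| at k=1 ⇒ ρ_J = cos(π/70) ≈ 0.9989931.
root = sin(π/70) = 0.0448648  (since 1−cos² = sin²).
So ω* = 2/1.0448648 = 1.9141232 (Young).
At ω = 1.9141232 every |λ(B_ω)| = ω−1, so ρ_SOR = 0.9141232.
m ≥ 9·ln10 / (−ln 0.9141232) = 230.798; smallest integer m = 231.

m = 231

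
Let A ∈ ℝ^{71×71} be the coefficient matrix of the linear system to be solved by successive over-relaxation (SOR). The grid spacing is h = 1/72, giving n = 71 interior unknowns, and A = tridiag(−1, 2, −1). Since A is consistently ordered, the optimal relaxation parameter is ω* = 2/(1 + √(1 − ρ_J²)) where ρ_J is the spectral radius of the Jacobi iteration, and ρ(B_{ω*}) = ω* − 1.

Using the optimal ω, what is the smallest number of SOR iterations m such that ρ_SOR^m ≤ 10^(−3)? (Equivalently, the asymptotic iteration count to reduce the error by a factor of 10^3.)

spectrum of D⁻¹(L+U) = {cos(kπ/72) : 1≤k≤71}; ρ_J = cos(π/72) = 0.9990482.
root = sin(π/72) = 0.0436194  (since 1−cos² = sin²).
ω* = 2/(1+0.0436194) = 1.9164075
At ω = 1.9164075 every |λ(B_ω)| = ω−1, so ρ_SOR = 0.9164075.
3·ln10 = 6.90776; −ln(0.9164075) = 0.0872941; m = ⌈6.90776/0.0872941⌉ = ⌈79.132⌉ = 80.

m = 80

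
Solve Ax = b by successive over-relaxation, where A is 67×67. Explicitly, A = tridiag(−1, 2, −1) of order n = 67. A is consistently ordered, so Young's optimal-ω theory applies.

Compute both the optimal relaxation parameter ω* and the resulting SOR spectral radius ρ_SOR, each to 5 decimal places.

spectrum of D⁻¹(L+U) = {cos(kπ/68) : 1≤k≤67}; ρ_J = cos(π/68) = 0.99893.
√(1 − cos²(π/68)) = sin(π/68) ≈ 0.046183.
[ω*] 2 ÷ (1 + 0.046183) = 2 ÷ 1.046183 = 1.91171.
ρ_SOR = ω* − 1 = 1.91171 − 1 = 0.91171.

ω* = 1.91171, ρ_SOR = 0.91171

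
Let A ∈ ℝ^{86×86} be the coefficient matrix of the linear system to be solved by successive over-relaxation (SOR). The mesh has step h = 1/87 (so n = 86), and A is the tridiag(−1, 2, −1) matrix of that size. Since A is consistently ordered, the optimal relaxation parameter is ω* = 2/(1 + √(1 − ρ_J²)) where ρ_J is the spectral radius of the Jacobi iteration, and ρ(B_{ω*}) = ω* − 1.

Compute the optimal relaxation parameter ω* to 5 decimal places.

ω* = 1.93031

½·tridiag(1,0,1) at n=86: λ_k = cos(kπ/87); max |λ| at k=1 ⇒ ρ_J = cos(π/87) ≈ 0.99935.
√(1−ρ_J²) = |sin(π/87)| = 0.036102
So ω* = 2/1.036102 = 1.93031 (Young).
ρ_SOR = ω* − 1 ≈ 0.93031.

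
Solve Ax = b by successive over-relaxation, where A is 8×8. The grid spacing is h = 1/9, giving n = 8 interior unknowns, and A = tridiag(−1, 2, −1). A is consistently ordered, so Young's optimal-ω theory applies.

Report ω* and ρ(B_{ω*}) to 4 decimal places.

ω* = 1.4903, ρ_SOR = 0.4903

[ρ_J] n=8: ρ(B_J) = cos(π/(n+1)) = cos(π/9) = 0.9397.
√(1−ρ_J²) simplifies to sin(π/9) = 0.34202.
So ω* = 2/1.34202 = 1.4903 (Young).
and ρ(B_{ω*}) = 1.4903 − 1 = 0.4903.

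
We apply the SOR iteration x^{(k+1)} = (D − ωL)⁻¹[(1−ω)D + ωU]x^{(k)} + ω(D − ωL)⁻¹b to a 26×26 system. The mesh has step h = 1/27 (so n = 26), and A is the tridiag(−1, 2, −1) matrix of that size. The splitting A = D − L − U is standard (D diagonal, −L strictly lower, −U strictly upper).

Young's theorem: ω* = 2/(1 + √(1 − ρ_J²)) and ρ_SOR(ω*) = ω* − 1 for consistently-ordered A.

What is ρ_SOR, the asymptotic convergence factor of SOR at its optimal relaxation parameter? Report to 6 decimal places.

B_J for the 26×26 system has eigenvalues cos(kπ/27); ρ_J = cos(π/27) = 0.993238.
√(1−ρ_J²) simplifies to sin(π/27) = 0.1160929.
[ω*] 2 ÷ (1 + 0.1160929) = 2 ÷ 1.1160929 = 1.791966.
ρ_SOR = ω* − 1 ≈ 0.791966.

ρ_SOR = 0.791966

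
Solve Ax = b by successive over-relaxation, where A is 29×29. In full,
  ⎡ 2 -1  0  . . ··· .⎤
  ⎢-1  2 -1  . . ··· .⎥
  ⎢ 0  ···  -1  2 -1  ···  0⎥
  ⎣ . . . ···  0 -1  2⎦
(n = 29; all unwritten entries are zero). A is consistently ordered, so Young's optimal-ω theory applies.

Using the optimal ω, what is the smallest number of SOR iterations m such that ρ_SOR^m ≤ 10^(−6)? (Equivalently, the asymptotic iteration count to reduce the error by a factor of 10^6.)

[ρ_J] n=29: ρ(B_J) = cos(π/(n+1)) = cos(π/30) = 0.9945219.
√(1−ρ_J²) = |sin(π/30)| = 0.1045285
ω* = 2/(1+0.1045285) = 1.8107274
[ρ_SOR] ω* − 1 = 0.8107274.
6·ln10 = 13.8155; −ln(0.8107274) = 0.209823; m = ⌈13.8155/0.209823⌉ = ⌈65.844⌉ = 66.

m = 66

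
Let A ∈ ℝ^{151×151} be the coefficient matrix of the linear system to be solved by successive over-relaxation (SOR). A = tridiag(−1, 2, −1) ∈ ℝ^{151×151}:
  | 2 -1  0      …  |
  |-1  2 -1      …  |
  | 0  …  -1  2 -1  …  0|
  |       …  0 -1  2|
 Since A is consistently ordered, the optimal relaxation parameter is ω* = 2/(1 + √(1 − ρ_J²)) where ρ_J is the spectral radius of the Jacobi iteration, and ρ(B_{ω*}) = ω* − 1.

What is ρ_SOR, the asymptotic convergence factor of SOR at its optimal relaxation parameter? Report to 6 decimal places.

ρ_SOR = 0.959503

n=151: λ(B_J) = 1 − λ(A)/2 = cos(kπ/152); k=1 gives ρ_J = 0.999786.
root = sin(π/152) = 0.0206669  (since 1−cos² = sin²).
So ω* = 2/1.0206669 = 1.959503 (Young).
Hence ρ(B_{ω*}) = 1.959503 − 1 = 0.959503.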